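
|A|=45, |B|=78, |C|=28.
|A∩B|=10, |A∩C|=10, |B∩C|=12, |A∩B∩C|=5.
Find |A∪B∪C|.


|A∪B∪C| = |A|+|B|+|C| - |A∩B|-|A∩C|-|B∩C| + |A∩B∩C|
= 45+78+28 - 10-10-12 + 5
= 151 - 32 + 5
= 124

|A ∪ B ∪ C| = 124


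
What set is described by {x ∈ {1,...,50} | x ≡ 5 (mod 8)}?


Checking each candidate:
Condition: x in {1,...,50} with x ≡ 5 (mod 8)
Result = {5, 13, 21, 29, 37, 45}

{5, 13, 21, 29, 37, 45}


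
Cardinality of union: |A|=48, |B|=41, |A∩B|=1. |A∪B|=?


|A ∪ B| = |A| + |B| - |A ∩ B|
= 48 + 41 - 1
= 88

|A ∪ B| = 88


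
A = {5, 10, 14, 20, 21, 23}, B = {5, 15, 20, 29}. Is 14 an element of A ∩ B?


A = {5, 10, 14, 20, 21, 23}, B = {5, 15, 20, 29}
A ∩ B = elements in both A and B
A ∩ B = {5, 20}
Checking if 14 ∈ A ∩ B
14 is not in A ∩ B → False

14 ∉ A ∩ B


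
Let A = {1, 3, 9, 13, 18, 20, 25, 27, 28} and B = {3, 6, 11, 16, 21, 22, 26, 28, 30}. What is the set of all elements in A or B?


A ∪ B = all elements in A or B (or both)
A = {1, 3, 9, 13, 18, 20, 25, 27, 28}
B = {3, 6, 11, 16, 21, 22, 26, 28, 30}
A ∪ B = {1, 3, 6, 9, 11, 13, 16, 18, 20, 21, 22, 25, 26, 27, 28, 30}

A ∪ B = {1, 3, 6, 9, 11, 13, 16, 18, 20, 21, 22, 25, 26, 27, 28, 30}


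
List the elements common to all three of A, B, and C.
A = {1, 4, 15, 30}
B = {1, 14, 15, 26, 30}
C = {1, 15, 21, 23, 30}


A ∩ B = {1, 15, 30}
(A ∩ B) ∩ C = {1, 15, 30}

A ∩ B ∩ C = {1, 15, 30}


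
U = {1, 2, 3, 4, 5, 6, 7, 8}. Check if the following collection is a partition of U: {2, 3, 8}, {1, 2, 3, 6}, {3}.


A partition requires: (1) non-empty parts, (2) pairwise disjoint, (3) union = U
Parts: {2, 3, 8}, {1, 2, 3, 6}, {3}
Union of parts: {1, 2, 3, 6, 8}
U = {1, 2, 3, 4, 5, 6, 7, 8}
All non-empty? True
Pairwise disjoint? False
Covers U? False

No, not a valid partition


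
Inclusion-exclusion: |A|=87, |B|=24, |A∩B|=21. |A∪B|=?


|A ∪ B| = |A| + |B| - |A ∩ B|
= 87 + 24 - 21
= 90

|A ∪ B| = 90


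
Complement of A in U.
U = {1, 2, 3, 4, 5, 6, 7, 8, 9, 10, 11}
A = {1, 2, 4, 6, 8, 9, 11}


Aᶜ = U \ A = elements in U but not in A
U = {1, 2, 3, 4, 5, 6, 7, 8, 9, 10, 11}
A = {1, 2, 4, 6, 8, 9, 11}
Aᶜ = {3, 5, 7, 10}

Aᶜ = {3, 5, 7, 10}


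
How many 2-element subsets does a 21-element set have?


C(n,k) = n! / (k!(n-k)!)
C(21,2) = 21! / (2!19!)
= 210

C(21,2) = 210


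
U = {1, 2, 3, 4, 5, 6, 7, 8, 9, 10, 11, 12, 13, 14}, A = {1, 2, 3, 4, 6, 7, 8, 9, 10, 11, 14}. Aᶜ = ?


Aᶜ = U \ A = elements in U but not in A
U = {1, 2, 3, 4, 5, 6, 7, 8, 9, 10, 11, 12, 13, 14}
A = {1, 2, 3, 4, 6, 7, 8, 9, 10, 11, 14}
Aᶜ = {5, 12, 13}

Aᶜ = {5, 12, 13}


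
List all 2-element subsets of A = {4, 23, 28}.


|A| = 3, so A has C(3,2) = 3 subsets of size 2.
Enumerate by choosing 2 elements from A at a time:
{4, 23}, {4, 28}, {23, 28}

2-element subsets (3 total): {4, 23}, {4, 28}, {23, 28}


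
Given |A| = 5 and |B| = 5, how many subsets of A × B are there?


A relation from A to B is any subset of A × B.
|A × B| = 5 × 5 = 25
# relations = 2^|A × B| = 2^25 = 33554432

Number of relations = 33554432


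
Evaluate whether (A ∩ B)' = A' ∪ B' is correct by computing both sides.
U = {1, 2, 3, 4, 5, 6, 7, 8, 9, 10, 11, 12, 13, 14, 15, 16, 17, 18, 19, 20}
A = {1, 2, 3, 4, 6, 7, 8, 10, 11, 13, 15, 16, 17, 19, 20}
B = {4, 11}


LHS: A ∩ B = {4, 11}
(A ∩ B)' = U \ (A ∩ B) = {1, 2, 3, 5, 6, 7, 8, 9, 10, 12, 13, 14, 15, 16, 17, 18, 19, 20}
A' = {5, 9, 12, 14, 18}, B' = {1, 2, 3, 5, 6, 7, 8, 9, 10, 12, 13, 14, 15, 16, 17, 18, 19, 20}
Claimed RHS: A' ∪ B' = {1, 2, 3, 5, 6, 7, 8, 9, 10, 12, 13, 14, 15, 16, 17, 18, 19, 20}
Identity is VALID: LHS = RHS = {1, 2, 3, 5, 6, 7, 8, 9, 10, 12, 13, 14, 15, 16, 17, 18, 19, 20} ✓

Identity is valid. (A ∩ B)' = A' ∪ B' = {1, 2, 3, 5, 6, 7, 8, 9, 10, 12, 13, 14, 15, 16, 17, 18, 19, 20}


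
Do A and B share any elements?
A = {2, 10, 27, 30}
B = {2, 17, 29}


Disjoint means A ∩ B = ∅.
A ∩ B = {2}
A ∩ B ≠ ∅, so A and B are NOT disjoint.

Yes — A and B share the element(s) of A ∩ B = {2}, so they are not disjoint


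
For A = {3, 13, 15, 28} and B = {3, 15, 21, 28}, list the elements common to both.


A ∩ B = elements in both A and B
A = {3, 13, 15, 28}
B = {3, 15, 21, 28}
A ∩ B = {3, 15, 28}

A ∩ B = {3, 15, 28}


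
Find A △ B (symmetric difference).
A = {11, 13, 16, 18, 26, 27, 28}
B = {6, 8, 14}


A △ B = (A \ B) ∪ (B \ A) = elements in exactly one of A or B
A \ B = {11, 13, 16, 18, 26, 27, 28}
B \ A = {6, 8, 14}
A △ B = {6, 8, 11, 13, 14, 16, 18, 26, 27, 28}

A △ B = {6, 8, 11, 13, 14, 16, 18, 26, 27, 28}


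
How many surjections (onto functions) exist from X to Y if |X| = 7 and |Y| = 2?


n = |X| = 7, k = |Y| = 2. Surjections via inclusion-exclusion:
S(n,k) = Σ(-1)^i × C(k,i) × (k-i)^n, i=0 to k
i=0: (-1)^0×C(2,0)×2^7 = 128
i=1: (-1)^1×C(2,1)×1^7 = -2
i=2: (-1)^2×C(2,2)×0^7 = 0
Total = 126

Number of surjections = 126


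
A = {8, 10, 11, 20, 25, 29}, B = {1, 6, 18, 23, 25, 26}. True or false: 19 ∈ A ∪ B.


A = {8, 10, 11, 20, 25, 29}, B = {1, 6, 18, 23, 25, 26}
A ∪ B = all elements in A or B
A ∪ B = {1, 6, 8, 10, 11, 18, 20, 23, 25, 26, 29}
Checking if 19 ∈ A ∪ B
19 is not in A ∪ B → False

19 ∉ A ∪ B


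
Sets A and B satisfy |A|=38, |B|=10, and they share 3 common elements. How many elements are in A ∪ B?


|A ∪ B| = |A| + |B| - |A ∩ B|
= 38 + 10 - 3
= 45

|A ∪ B| = 45


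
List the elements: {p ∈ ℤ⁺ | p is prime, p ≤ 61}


Checking each candidate:
Condition: primes ≤ 61
Result = {2, 3, 5, 7, 11, 13, 17, 19, 23, 29, 31, 37, 41, 43, 47, 53, 59, 61}

{2, 3, 5, 7, 11, 13, 17, 19, 23, 29, 31, 37, 41, 43, 47, 53, 59, 61}


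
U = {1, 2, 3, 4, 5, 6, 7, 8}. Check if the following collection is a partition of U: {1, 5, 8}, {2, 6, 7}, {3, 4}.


A partition requires: (1) non-empty parts, (2) pairwise disjoint, (3) union = U
Parts: {1, 5, 8}, {2, 6, 7}, {3, 4}
Union of parts: {1, 2, 3, 4, 5, 6, 7, 8}
U = {1, 2, 3, 4, 5, 6, 7, 8}
All non-empty? True
Pairwise disjoint? True
Covers U? True

Yes, valid partition


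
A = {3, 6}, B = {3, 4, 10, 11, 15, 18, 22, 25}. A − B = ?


A \ B = elements in A but not in B
A = {3, 6}
B = {3, 4, 10, 11, 15, 18, 22, 25}
Remove from A any elements in B
A \ B = {6}

A \ B = {6}


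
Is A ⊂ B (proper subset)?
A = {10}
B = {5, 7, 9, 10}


A ⊂ B requires: A ⊆ B AND A ≠ B.
A ⊆ B? Yes
A = B? No
A ⊂ B: Yes (A is a proper subset of B)

Yes, A ⊂ B


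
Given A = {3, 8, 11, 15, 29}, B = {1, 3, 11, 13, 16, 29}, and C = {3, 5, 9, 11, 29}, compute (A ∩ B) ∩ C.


A ∩ B = {3, 11, 29}
(A ∩ B) ∩ C = {3, 11, 29}

A ∩ B ∩ C = {3, 11, 29}


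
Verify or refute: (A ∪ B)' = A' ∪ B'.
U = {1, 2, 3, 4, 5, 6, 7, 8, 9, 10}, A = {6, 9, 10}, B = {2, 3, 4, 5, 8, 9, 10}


LHS: A ∪ B = {2, 3, 4, 5, 6, 8, 9, 10}
(A ∪ B)' = U \ (A ∪ B) = {1, 7}
A' = {1, 2, 3, 4, 5, 7, 8}, B' = {1, 6, 7}
Claimed RHS: A' ∪ B' = {1, 2, 3, 4, 5, 6, 7, 8}
Identity is INVALID: LHS = {1, 7} but the RHS claimed here equals {1, 2, 3, 4, 5, 6, 7, 8}. The correct form is (A ∪ B)' = A' ∩ B'.

Identity is invalid: (A ∪ B)' = {1, 7} but A' ∪ B' = {1, 2, 3, 4, 5, 6, 7, 8}. The correct De Morgan law is (A ∪ B)' = A' ∩ B'.


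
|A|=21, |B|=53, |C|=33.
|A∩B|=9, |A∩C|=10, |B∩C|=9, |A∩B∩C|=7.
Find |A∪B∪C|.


|A∪B∪C| = |A|+|B|+|C| - |A∩B|-|A∩C|-|B∩C| + |A∩B∩C|
= 21+53+33 - 9-10-9 + 7
= 107 - 28 + 7
= 86

|A ∪ B ∪ C| = 86


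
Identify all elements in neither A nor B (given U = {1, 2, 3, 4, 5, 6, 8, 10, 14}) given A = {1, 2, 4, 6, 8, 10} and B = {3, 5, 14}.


A = {1, 2, 4, 6, 8, 10}
B = {3, 5, 14}
Region: in neither A nor B (given U = {1, 2, 3, 4, 5, 6, 8, 10, 14})
Elements: ∅

Elements in neither A nor B (given U = {1, 2, 3, 4, 5, 6, 8, 10, 14}): ∅


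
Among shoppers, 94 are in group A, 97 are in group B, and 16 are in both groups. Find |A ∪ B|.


|A ∪ B| = |A| + |B| - |A ∩ B|
= 94 + 97 - 16
= 175

|A ∪ B| = 175


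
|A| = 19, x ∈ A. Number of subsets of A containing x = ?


Subsets of A containing x correspond to subsets of A \ {x}, which has 18 elements.
Count = 2^(n-1) = 2^18
= 262144

Number of subsets containing x = 262144


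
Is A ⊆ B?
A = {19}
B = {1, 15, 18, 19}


A ⊆ B means every element of A is in B.
All elements of A are in B.
So A ⊆ B.

Yes, A ⊆ B


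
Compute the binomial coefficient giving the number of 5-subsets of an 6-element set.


C(n,k) = n! / (k!(n-k)!)
C(6,5) = 6! / (5!1!)
= 6

C(6,5) = 6


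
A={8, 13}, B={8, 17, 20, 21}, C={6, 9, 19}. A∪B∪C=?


A ∪ B = {8, 13, 17, 20, 21}
(A ∪ B) ∪ C = {6, 8, 9, 13, 17, 19, 20, 21}

A ∪ B ∪ C = {6, 8, 9, 13, 17, 19, 20, 21}


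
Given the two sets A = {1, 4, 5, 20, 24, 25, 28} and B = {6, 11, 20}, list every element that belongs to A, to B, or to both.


A ∪ B = all elements in A or B (or both)
A = {1, 4, 5, 20, 24, 25, 28}
B = {6, 11, 20}
A ∪ B = {1, 4, 5, 6, 11, 20, 24, 25, 28}

A ∪ B = {1, 4, 5, 6, 11, 20, 24, 25, 28}


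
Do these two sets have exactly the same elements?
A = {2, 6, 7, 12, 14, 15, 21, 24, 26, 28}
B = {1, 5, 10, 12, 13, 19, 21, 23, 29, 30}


Two sets are equal iff they have exactly the same elements.
A = {2, 6, 7, 12, 14, 15, 21, 24, 26, 28}
B = {1, 5, 10, 12, 13, 19, 21, 23, 29, 30}
Differences: {1, 2, 5, 6, 7, 10, 13, 14, 15, 19, 23, 24, 26, 28, 29, 30}
A ≠ B

No, A ≠ B


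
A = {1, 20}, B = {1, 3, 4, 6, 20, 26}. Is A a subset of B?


A ⊆ B means every element of A is in B.
All elements of A are in B.
So A ⊆ B.

Yes, A ⊆ B


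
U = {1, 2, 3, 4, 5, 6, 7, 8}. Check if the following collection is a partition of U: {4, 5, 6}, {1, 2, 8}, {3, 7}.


A partition requires: (1) non-empty parts, (2) pairwise disjoint, (3) union = U
Parts: {4, 5, 6}, {1, 2, 8}, {3, 7}
Union of parts: {1, 2, 3, 4, 5, 6, 7, 8}
U = {1, 2, 3, 4, 5, 6, 7, 8}
All non-empty? True
Pairwise disjoint? True
Covers U? True

Yes, valid partition


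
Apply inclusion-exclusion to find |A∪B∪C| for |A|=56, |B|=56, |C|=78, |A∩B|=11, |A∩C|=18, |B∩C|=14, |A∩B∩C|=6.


|A∪B∪C| = |A|+|B|+|C| - |A∩B|-|A∩C|-|B∩C| + |A∩B∩C|
= 56+56+78 - 11-18-14 + 6
= 190 - 43 + 6
= 153

|A ∪ B ∪ C| = 153


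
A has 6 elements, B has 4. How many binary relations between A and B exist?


A relation from A to B is any subset of A × B.
|A × B| = 6 × 4 = 24
# relations = 2^|A × B| = 2^24 = 16777216

Number of relations = 16777216


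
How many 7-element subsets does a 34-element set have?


C(n,k) = n! / (k!(n-k)!)
C(34,7) = 34! / (7!27!)
= 5379616

C(34,7) = 5379616


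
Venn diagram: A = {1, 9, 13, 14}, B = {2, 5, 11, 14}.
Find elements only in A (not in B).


A = {1, 9, 13, 14}
B = {2, 5, 11, 14}
Region: only in A (not in B)
Elements: {1, 9, 13}

Elements only in A (not in B): {1, 9, 13}


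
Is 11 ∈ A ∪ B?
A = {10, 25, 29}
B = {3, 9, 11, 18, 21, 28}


A = {10, 25, 29}, B = {3, 9, 11, 18, 21, 28}
A ∪ B = all elements in A or B
A ∪ B = {3, 9, 10, 11, 18, 21, 25, 28, 29}
Checking if 11 ∈ A ∪ B
11 is in A ∪ B → True

11 ∈ A ∪ B


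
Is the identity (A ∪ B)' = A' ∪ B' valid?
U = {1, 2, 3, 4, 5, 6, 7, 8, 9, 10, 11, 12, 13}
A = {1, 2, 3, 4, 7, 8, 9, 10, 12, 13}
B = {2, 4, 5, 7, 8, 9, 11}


LHS: A ∪ B = {1, 2, 3, 4, 5, 7, 8, 9, 10, 11, 12, 13}
(A ∪ B)' = U \ (A ∪ B) = {6}
A' = {5, 6, 11}, B' = {1, 3, 6, 10, 12, 13}
Claimed RHS: A' ∪ B' = {1, 3, 5, 6, 10, 11, 12, 13}
Identity is INVALID: LHS = {6} but the RHS claimed here equals {1, 3, 5, 6, 10, 11, 12, 13}. The correct form is (A ∪ B)' = A' ∩ B'.

Identity is invalid: (A ∪ B)' = {6} but A' ∪ B' = {1, 3, 5, 6, 10, 11, 12, 13}. The correct De Morgan law is (A ∪ B)' = A' ∩ B'.


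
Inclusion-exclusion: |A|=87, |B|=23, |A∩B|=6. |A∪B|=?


|A ∪ B| = |A| + |B| - |A ∩ B|
= 87 + 23 - 6
= 104

|A ∪ B| = 104


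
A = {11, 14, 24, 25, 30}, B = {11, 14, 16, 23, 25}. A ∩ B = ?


A ∩ B = elements in both A and B
A = {11, 14, 24, 25, 30}
B = {11, 14, 16, 23, 25}
A ∩ B = {11, 14, 25}

A ∩ B = {11, 14, 25}


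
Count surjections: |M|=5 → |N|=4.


n = |M| = 5, k = |N| = 4. Surjections via inclusion-exclusion:
S(n,k) = Σ(-1)^i × C(k,i) × (k-i)^n, i=0 to k
i=0: (-1)^0×C(4,0)×4^5 = 1024
i=1: (-1)^1×C(4,1)×3^5 = -972
i=2: (-1)^2×C(4,2)×2^5 = 192
i=3: (-1)^3×C(4,3)×1^5 = -4
i=4: (-1)^4×C(4,4)×0^5 = 0
Total = 240

Number of surjections = 240


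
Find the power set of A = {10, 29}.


|A| = 2, so |P(A)| = 2^2 = 4
Enumerate subsets by cardinality (0 to 2):
∅, {10}, {29}, {10, 29}

P(A) has 4 subsets: ∅, {10}, {29}, {10, 29}


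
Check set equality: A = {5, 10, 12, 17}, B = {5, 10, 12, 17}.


Two sets are equal iff they have exactly the same elements.
A = {5, 10, 12, 17}
B = {5, 10, 12, 17}
Same elements → A = B

Yes, A = B


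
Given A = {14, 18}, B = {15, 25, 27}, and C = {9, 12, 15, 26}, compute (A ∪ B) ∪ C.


A ∪ B = {14, 15, 18, 25, 27}
(A ∪ B) ∪ C = {9, 12, 14, 15, 18, 25, 26, 27}

A ∪ B ∪ C = {9, 12, 14, 15, 18, 25, 26, 27}


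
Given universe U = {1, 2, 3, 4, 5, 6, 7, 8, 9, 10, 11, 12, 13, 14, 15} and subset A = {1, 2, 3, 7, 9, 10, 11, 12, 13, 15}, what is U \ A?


Aᶜ = U \ A = elements in U but not in A
U = {1, 2, 3, 4, 5, 6, 7, 8, 9, 10, 11, 12, 13, 14, 15}
A = {1, 2, 3, 7, 9, 10, 11, 12, 13, 15}
Aᶜ = {4, 5, 6, 8, 14}

Aᶜ = {4, 5, 6, 8, 14}


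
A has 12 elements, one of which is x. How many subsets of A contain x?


Subsets of A containing x correspond to subsets of A \ {x}, which has 11 elements.
Count = 2^(n-1) = 2^11
= 2048

Number of subsets containing x = 2048


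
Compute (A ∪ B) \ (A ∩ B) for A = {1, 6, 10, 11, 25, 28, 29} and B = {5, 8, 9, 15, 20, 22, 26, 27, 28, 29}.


A △ B = (A \ B) ∪ (B \ A) = elements in exactly one of A or B
A \ B = {1, 6, 10, 11, 25}
B \ A = {5, 8, 9, 15, 20, 22, 26, 27}
A △ B = {1, 5, 6, 8, 9, 10, 11, 15, 20, 22, 25, 26, 27}

A △ B = {1, 5, 6, 8, 9, 10, 11, 15, 20, 22, 25, 26, 27}


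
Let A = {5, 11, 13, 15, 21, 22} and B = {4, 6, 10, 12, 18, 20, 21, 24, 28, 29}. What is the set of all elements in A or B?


A ∪ B = all elements in A or B (or both)
A = {5, 11, 13, 15, 21, 22}
B = {4, 6, 10, 12, 18, 20, 21, 24, 28, 29}
A ∪ B = {4, 5, 6, 10, 11, 12, 13, 15, 18, 20, 21, 22, 24, 28, 29}

A ∪ B = {4, 5, 6, 10, 11, 12, 13, 15, 18, 20, 21, 22, 24, 28, 29}


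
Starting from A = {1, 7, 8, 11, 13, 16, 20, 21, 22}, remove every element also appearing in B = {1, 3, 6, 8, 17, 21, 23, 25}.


A \ B = elements in A but not in B
A = {1, 7, 8, 11, 13, 16, 20, 21, 22}
B = {1, 3, 6, 8, 17, 21, 23, 25}
Remove from A any elements in B
A \ B = {7, 11, 13, 16, 20, 22}

A \ B = {7, 11, 13, 16, 20, 22}


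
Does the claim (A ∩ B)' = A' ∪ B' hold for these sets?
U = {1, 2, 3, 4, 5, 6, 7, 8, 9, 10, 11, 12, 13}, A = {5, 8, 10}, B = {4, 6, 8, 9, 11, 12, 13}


LHS: A ∩ B = {8}
(A ∩ B)' = U \ (A ∩ B) = {1, 2, 3, 4, 5, 6, 7, 9, 10, 11, 12, 13}
A' = {1, 2, 3, 4, 6, 7, 9, 11, 12, 13}, B' = {1, 2, 3, 5, 7, 10}
Claimed RHS: A' ∪ B' = {1, 2, 3, 4, 5, 6, 7, 9, 10, 11, 12, 13}
Identity is VALID: LHS = RHS = {1, 2, 3, 4, 5, 6, 7, 9, 10, 11, 12, 13} ✓

Identity is valid. (A ∩ B)' = A' ∪ B' = {1, 2, 3, 4, 5, 6, 7, 9, 10, 11, 12, 13}


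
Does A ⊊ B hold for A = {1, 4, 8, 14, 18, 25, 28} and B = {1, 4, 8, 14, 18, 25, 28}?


A ⊂ B requires: A ⊆ B AND A ≠ B.
A ⊆ B? Yes
A = B? Yes
A = B, so A is not a PROPER subset.

No, A is not a proper subset of B


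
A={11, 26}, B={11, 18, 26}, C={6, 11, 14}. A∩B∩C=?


A ∩ B = {11, 26}
(A ∩ B) ∩ C = {11}

A ∩ B ∩ C = {11}


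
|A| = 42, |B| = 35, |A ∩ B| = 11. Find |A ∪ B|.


|A ∪ B| = |A| + |B| - |A ∩ B|
= 42 + 35 - 11
= 66

|A ∪ B| = 66


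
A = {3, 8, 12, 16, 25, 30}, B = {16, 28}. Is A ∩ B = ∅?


Disjoint means A ∩ B = ∅.
A ∩ B = {16}
A ∩ B ≠ ∅, so A and B are NOT disjoint.

No, A and B are not disjoint (A ∩ B = {16})


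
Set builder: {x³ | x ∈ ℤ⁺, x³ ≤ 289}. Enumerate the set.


Checking each candidate:
Condition: positive perfect cubes ≤ 289
Result = {1, 8, 27, 64, 125, 216}

{1, 8, 27, 64, 125, 216}


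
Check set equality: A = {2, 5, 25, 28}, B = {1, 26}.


Two sets are equal iff they have exactly the same elements.
A = {2, 5, 25, 28}
B = {1, 26}
Differences: {1, 2, 5, 25, 26, 28}
A ≠ B

No, A ≠ B


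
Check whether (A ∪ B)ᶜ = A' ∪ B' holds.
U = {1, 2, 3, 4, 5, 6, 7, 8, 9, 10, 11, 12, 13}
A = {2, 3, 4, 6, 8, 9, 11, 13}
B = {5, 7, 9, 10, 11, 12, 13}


LHS: A ∪ B = {2, 3, 4, 5, 6, 7, 8, 9, 10, 11, 12, 13}
(A ∪ B)' = U \ (A ∪ B) = {1}
A' = {1, 5, 7, 10, 12}, B' = {1, 2, 3, 4, 6, 8}
Claimed RHS: A' ∪ B' = {1, 2, 3, 4, 5, 6, 7, 8, 10, 12}
Identity is INVALID: LHS = {1} but the RHS claimed here equals {1, 2, 3, 4, 5, 6, 7, 8, 10, 12}. The correct form is (A ∪ B)' = A' ∩ B'.

Identity is invalid: (A ∪ B)' = {1} but A' ∪ B' = {1, 2, 3, 4, 5, 6, 7, 8, 10, 12}. The correct De Morgan law is (A ∪ B)' = A' ∩ B'.


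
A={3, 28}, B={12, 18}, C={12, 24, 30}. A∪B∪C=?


A ∪ B = {3, 12, 18, 28}
(A ∪ B) ∪ C = {3, 12, 18, 24, 28, 30}

A ∪ B ∪ C = {3, 12, 18, 24, 28, 30}


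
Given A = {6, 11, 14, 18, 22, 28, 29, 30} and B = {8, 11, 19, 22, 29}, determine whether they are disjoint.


Disjoint means A ∩ B = ∅.
A ∩ B = {11, 22, 29}
A ∩ B ≠ ∅, so A and B are NOT disjoint.

No, A and B are not disjoint (A ∩ B = {11, 22, 29})


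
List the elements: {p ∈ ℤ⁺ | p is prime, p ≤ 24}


Checking each candidate:
Condition: primes ≤ 24
Result = {2, 3, 5, 7, 11, 13, 17, 19, 23}

{2, 3, 5, 7, 11, 13, 17, 19, 23}


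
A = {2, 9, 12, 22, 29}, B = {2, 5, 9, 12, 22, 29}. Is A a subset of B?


A ⊆ B means every element of A is in B.
All elements of A are in B.
So A ⊆ B.

Yes, A ⊆ B


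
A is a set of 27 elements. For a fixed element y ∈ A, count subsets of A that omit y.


Subsets of A avoiding y are subsets of A \ {y}, which has 26 elements.
Count = 2^(n-1) = 2^26
= 67108864

Number of subsets avoiding y = 67108864


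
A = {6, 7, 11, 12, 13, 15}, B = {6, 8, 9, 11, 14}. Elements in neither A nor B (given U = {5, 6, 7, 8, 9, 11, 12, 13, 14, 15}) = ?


A = {6, 7, 11, 12, 13, 15}
B = {6, 8, 9, 11, 14}
Region: in neither A nor B (given U = {5, 6, 7, 8, 9, 11, 12, 13, 14, 15})
Elements: {5}

Elements in neither A nor B (given U = {5, 6, 7, 8, 9, 11, 12, 13, 14, 15}): {5}


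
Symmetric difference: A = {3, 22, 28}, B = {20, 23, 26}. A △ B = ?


A △ B = (A \ B) ∪ (B \ A) = elements in exactly one of A or B
A \ B = {3, 22, 28}
B \ A = {20, 23, 26}
A △ B = {3, 20, 22, 23, 26, 28}

A △ B = {3, 20, 22, 23, 26, 28}


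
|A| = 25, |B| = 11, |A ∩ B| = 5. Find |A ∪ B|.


|A ∪ B| = |A| + |B| - |A ∩ B|
= 25 + 11 - 5
= 31

|A ∪ B| = 31


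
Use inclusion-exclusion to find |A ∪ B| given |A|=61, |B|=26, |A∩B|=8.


|A ∪ B| = |A| + |B| - |A ∩ B|
= 61 + 26 - 8
= 79

|A ∪ B| = 79


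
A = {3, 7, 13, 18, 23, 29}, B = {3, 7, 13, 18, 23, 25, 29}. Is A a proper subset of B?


A ⊂ B requires: A ⊆ B AND A ≠ B.
A ⊆ B? Yes
A = B? No
A ⊂ B: Yes (A is a proper subset of B)

Yes, A ⊂ B


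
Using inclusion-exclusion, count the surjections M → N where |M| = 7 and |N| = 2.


n = |M| = 7, k = |N| = 2. Surjections via inclusion-exclusion:
S(n,k) = Σ(-1)^i × C(k,i) × (k-i)^n, i=0 to k
i=0: (-1)^0×C(2,0)×2^7 = 128
i=1: (-1)^1×C(2,1)×1^7 = -2
i=2: (-1)^2×C(2,2)×0^7 = 0
Total = 126

Number of surjections = 126


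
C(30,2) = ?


C(n,k) = n! / (k!(n-k)!)
C(30,2) = 30! / (2!28!)
= 435

C(30,2) = 435


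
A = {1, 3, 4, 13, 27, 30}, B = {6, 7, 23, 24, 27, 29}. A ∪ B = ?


A ∪ B = all elements in A or B (or both)
A = {1, 3, 4, 13, 27, 30}
B = {6, 7, 23, 24, 27, 29}
A ∪ B = {1, 3, 4, 6, 7, 13, 23, 24, 27, 29, 30}

A ∪ B = {1, 3, 4, 6, 7, 13, 23, 24, 27, 29, 30}


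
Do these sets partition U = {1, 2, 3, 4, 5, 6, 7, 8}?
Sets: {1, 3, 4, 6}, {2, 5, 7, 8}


A partition requires: (1) non-empty parts, (2) pairwise disjoint, (3) union = U
Parts: {1, 3, 4, 6}, {2, 5, 7, 8}
Union of parts: {1, 2, 3, 4, 5, 6, 7, 8}
U = {1, 2, 3, 4, 5, 6, 7, 8}
All non-empty? True
Pairwise disjoint? True
Covers U? True

Yes, valid partition


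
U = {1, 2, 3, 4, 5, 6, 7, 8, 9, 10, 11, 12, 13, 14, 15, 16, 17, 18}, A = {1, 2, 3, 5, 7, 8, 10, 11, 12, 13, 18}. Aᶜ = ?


Aᶜ = U \ A = elements in U but not in A
U = {1, 2, 3, 4, 5, 6, 7, 8, 9, 10, 11, 12, 13, 14, 15, 16, 17, 18}
A = {1, 2, 3, 5, 7, 8, 10, 11, 12, 13, 18}
Aᶜ = {4, 6, 9, 14, 15, 16, 17}

Aᶜ = {4, 6, 9, 14, 15, 16, 17}


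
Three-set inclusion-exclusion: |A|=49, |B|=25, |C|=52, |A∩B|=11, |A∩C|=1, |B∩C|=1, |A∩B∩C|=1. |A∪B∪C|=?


|A∪B∪C| = |A|+|B|+|C| - |A∩B|-|A∩C|-|B∩C| + |A∩B∩C|
= 49+25+52 - 11-1-1 + 1
= 126 - 13 + 1
= 114

|A ∪ B ∪ C| = 114


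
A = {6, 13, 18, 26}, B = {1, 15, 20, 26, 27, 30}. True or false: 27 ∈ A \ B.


A = {6, 13, 18, 26}, B = {1, 15, 20, 26, 27, 30}
A \ B = elements in A but not in B
A \ B = {6, 13, 18}
Checking if 27 ∈ A \ B
27 is not in A \ B → False

27 ∉ A \ B


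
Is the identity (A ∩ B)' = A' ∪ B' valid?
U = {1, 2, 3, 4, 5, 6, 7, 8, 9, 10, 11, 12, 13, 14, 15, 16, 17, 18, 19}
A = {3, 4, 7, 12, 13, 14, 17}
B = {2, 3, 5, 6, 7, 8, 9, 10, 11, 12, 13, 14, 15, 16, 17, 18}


LHS: A ∩ B = {3, 7, 12, 13, 14, 17}
(A ∩ B)' = U \ (A ∩ B) = {1, 2, 4, 5, 6, 8, 9, 10, 11, 15, 16, 18, 19}
A' = {1, 2, 5, 6, 8, 9, 10, 11, 15, 16, 18, 19}, B' = {1, 4, 19}
Claimed RHS: A' ∪ B' = {1, 2, 4, 5, 6, 8, 9, 10, 11, 15, 16, 18, 19}
Identity is VALID: LHS = RHS = {1, 2, 4, 5, 6, 8, 9, 10, 11, 15, 16, 18, 19} ✓

Identity is valid. (A ∩ B)' = A' ∪ B' = {1, 2, 4, 5, 6, 8, 9, 10, 11, 15, 16, 18, 19}


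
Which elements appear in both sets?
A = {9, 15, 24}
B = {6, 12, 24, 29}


A ∩ B = elements in both A and B
A = {9, 15, 24}
B = {6, 12, 24, 29}
A ∩ B = {24}

A ∩ B = {24}


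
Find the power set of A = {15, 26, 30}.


|A| = 3, so |P(A)| = 2^3 = 8
Enumerate subsets by cardinality (0 to 3):
∅, {15}, {26}, {30}, {15, 26}, {15, 30}, {26, 30}, {15, 26, 30}

P(A) has 8 subsets: ∅, {15}, {26}, {30}, {15, 26}, {15, 30}, {26, 30}, {15, 26, 30}


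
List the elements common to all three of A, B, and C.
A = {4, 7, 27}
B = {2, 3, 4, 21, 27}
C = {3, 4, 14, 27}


A ∩ B = {4, 27}
(A ∩ B) ∩ C = {4, 27}

A ∩ B ∩ C = {4, 27}


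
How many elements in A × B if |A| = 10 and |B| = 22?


|A × B| = |A| × |B|
= 10 × 22
= 220

|A × B| = 220


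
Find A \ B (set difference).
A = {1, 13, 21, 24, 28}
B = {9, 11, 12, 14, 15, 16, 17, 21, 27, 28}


A \ B = elements in A but not in B
A = {1, 13, 21, 24, 28}
B = {9, 11, 12, 14, 15, 16, 17, 21, 27, 28}
Remove from A any elements in B
A \ B = {1, 13, 24}

A \ B = {1, 13, 24}


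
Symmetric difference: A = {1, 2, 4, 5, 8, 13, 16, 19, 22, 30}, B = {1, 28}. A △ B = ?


A △ B = (A \ B) ∪ (B \ A) = elements in exactly one of A or B
A \ B = {2, 4, 5, 8, 13, 16, 19, 22, 30}
B \ A = {28}
A △ B = {2, 4, 5, 8, 13, 16, 19, 22, 28, 30}

A △ B = {2, 4, 5, 8, 13, 16, 19, 22, 28, 30}


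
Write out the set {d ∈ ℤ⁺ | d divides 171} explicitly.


Checking each candidate:
Condition: positive divisors of 171
Result = {1, 3, 9, 19, 57, 171}

{1, 3, 9, 19, 57, 171}


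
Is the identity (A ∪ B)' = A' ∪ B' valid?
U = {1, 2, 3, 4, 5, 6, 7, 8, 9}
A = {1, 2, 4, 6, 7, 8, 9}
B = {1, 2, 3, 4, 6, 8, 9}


LHS: A ∪ B = {1, 2, 3, 4, 6, 7, 8, 9}
(A ∪ B)' = U \ (A ∪ B) = {5}
A' = {3, 5}, B' = {5, 7}
Claimed RHS: A' ∪ B' = {3, 5, 7}
Identity is INVALID: LHS = {5} but the RHS claimed here equals {3, 5, 7}. The correct form is (A ∪ B)' = A' ∩ B'.

Identity is invalid: (A ∪ B)' = {5} but A' ∪ B' = {3, 5, 7}. The correct De Morgan law is (A ∪ B)' = A' ∩ B'.


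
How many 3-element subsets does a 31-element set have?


C(n,k) = n! / (k!(n-k)!)
C(31,3) = 31! / (3!28!)
= 4495

C(31,3) = 4495


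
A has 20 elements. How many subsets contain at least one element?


Total subsets = 2^n = 2^20 = 1048576
Non-empty subsets exclude the empty set: 2^n - 1
= 1048576 - 1
= 1048575

Number of non-empty subsets = 1048575


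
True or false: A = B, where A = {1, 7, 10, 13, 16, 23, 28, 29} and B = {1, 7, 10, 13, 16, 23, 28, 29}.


Two sets are equal iff they have exactly the same elements.
A = {1, 7, 10, 13, 16, 23, 28, 29}
B = {1, 7, 10, 13, 16, 23, 28, 29}
Same elements → A = B

Yes, A = B


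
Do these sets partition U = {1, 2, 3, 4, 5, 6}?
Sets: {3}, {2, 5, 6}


A partition requires: (1) non-empty parts, (2) pairwise disjoint, (3) union = U
Parts: {3}, {2, 5, 6}
Union of parts: {2, 3, 5, 6}
U = {1, 2, 3, 4, 5, 6}
All non-empty? True
Pairwise disjoint? True
Covers U? False

No, not a valid partition


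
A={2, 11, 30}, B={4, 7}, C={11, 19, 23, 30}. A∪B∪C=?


A ∪ B = {2, 4, 7, 11, 30}
(A ∪ B) ∪ C = {2, 4, 7, 11, 19, 23, 30}

A ∪ B ∪ C = {2, 4, 7, 11, 19, 23, 30}


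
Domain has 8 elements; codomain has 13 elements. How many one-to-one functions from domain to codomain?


An injection sends each of |A| = 8 inputs to a distinct output in B.
# injections = |B|·(|B|-1)·…·(|B|-|A|+1) = 13! / (13 - 8)!
= 13 × 12 × 11 × 10 × 9 × 8 × 7 × 6
= 51891840

Number of injections = 51891840


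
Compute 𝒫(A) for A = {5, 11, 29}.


|A| = 3, so |P(A)| = 2^3 = 8
Enumerate subsets by cardinality (0 to 3):
∅, {5}, {11}, {29}, {5, 11}, {5, 29}, {11, 29}, {5, 11, 29}

P(A) has 8 subsets: ∅, {5}, {11}, {29}, {5, 11}, {5, 29}, {11, 29}, {5, 11, 29}


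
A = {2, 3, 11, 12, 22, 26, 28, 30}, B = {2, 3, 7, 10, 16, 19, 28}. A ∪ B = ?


A ∪ B = all elements in A or B (or both)
A = {2, 3, 11, 12, 22, 26, 28, 30}
B = {2, 3, 7, 10, 16, 19, 28}
A ∪ B = {2, 3, 7, 10, 11, 12, 16, 19, 22, 26, 28, 30}

A ∪ B = {2, 3, 7, 10, 11, 12, 16, 19, 22, 26, 28, 30}


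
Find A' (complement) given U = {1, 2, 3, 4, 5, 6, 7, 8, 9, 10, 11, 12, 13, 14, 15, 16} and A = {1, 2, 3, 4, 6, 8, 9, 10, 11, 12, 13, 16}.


Aᶜ = U \ A = elements in U but not in A
U = {1, 2, 3, 4, 5, 6, 7, 8, 9, 10, 11, 12, 13, 14, 15, 16}
A = {1, 2, 3, 4, 6, 8, 9, 10, 11, 12, 13, 16}
Aᶜ = {5, 7, 14, 15}

Aᶜ = {5, 7, 14, 15}


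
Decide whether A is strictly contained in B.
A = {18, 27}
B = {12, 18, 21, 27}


A ⊂ B requires: A ⊆ B AND A ≠ B.
A ⊆ B? Yes
A = B? No
A ⊂ B: Yes (A is a proper subset of B)

Yes, A ⊂ B


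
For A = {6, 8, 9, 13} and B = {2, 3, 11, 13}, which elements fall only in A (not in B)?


A = {6, 8, 9, 13}
B = {2, 3, 11, 13}
Region: only in A (not in B)
Elements: {6, 8, 9}

Elements only in A (not in B): {6, 8, 9}


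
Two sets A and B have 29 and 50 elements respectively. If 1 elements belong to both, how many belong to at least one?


|A ∪ B| = |A| + |B| - |A ∩ B|
= 29 + 50 - 1
= 78

|A ∪ B| = 78


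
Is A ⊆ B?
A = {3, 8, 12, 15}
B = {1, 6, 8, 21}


A ⊆ B means every element of A is in B.
Elements in A not in B: {3, 12, 15}
So A ⊄ B.

No, A ⊄ B


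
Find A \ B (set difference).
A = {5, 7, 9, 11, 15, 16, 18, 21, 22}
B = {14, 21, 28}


A \ B = elements in A but not in B
A = {5, 7, 9, 11, 15, 16, 18, 21, 22}
B = {14, 21, 28}
Remove from A any elements in B
A \ B = {5, 7, 9, 11, 15, 16, 18, 22}

A \ B = {5, 7, 9, 11, 15, 16, 18, 22}


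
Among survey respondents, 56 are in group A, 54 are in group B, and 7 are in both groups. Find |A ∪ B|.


|A ∪ B| = |A| + |B| - |A ∩ B|
= 56 + 54 - 7
= 103

|A ∪ B| = 103


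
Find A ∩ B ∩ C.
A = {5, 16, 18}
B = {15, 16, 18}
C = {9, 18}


A ∩ B = {16, 18}
(A ∩ B) ∩ C = {18}

A ∩ B ∩ C = {18}


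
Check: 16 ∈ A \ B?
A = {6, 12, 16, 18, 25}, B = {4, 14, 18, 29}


A = {6, 12, 16, 18, 25}, B = {4, 14, 18, 29}
A \ B = elements in A but not in B
A \ B = {6, 12, 16, 25}
Checking if 16 ∈ A \ B
16 is in A \ B → True

16 ∈ A \ B


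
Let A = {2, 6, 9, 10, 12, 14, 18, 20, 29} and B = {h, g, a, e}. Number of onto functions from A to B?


n = |A| = 9, k = |B| = 4. Surjections via inclusion-exclusion:
S(n,k) = Σ(-1)^i × C(k,i) × (k-i)^n, i=0 to k
i=0: (-1)^0×C(4,0)×4^9 = 262144
i=1: (-1)^1×C(4,1)×3^9 = -78732
i=2: (-1)^2×C(4,2)×2^9 = 3072
i=3: (-1)^3×C(4,3)×1^9 = -4
i=4: (-1)^4×C(4,4)×0^9 = 0
Total = 186480

Number of surjections = 186480


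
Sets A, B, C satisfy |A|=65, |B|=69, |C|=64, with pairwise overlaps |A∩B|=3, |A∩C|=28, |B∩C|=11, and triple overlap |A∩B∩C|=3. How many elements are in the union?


|A∪B∪C| = |A|+|B|+|C| - |A∩B|-|A∩C|-|B∩C| + |A∩B∩C|
= 65+69+64 - 3-28-11 + 3
= 198 - 42 + 3
= 159

|A ∪ B ∪ C| = 159


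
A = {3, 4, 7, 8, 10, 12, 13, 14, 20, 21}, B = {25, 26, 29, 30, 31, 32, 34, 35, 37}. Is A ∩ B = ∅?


Disjoint means A ∩ B = ∅.
A ∩ B = ∅
A ∩ B = ∅, so A and B are disjoint.

Yes, A and B are disjoint


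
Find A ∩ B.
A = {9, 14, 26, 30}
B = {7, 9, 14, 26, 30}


A ∩ B = elements in both A and B
A = {9, 14, 26, 30}
B = {7, 9, 14, 26, 30}
A ∩ B = {9, 14, 26, 30}

A ∩ B = {9, 14, 26, 30}


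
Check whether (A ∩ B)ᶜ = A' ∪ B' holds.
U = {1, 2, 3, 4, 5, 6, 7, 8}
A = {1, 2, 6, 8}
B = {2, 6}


LHS: A ∩ B = {2, 6}
(A ∩ B)' = U \ (A ∩ B) = {1, 3, 4, 5, 7, 8}
A' = {3, 4, 5, 7}, B' = {1, 3, 4, 5, 7, 8}
Claimed RHS: A' ∪ B' = {1, 3, 4, 5, 7, 8}
Identity is VALID: LHS = RHS = {1, 3, 4, 5, 7, 8} ✓

Identity is valid. (A ∩ B)' = A' ∪ B' = {1, 3, 4, 5, 7, 8}


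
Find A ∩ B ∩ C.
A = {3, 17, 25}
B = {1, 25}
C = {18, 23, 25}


A ∩ B = {25}
(A ∩ B) ∩ C = {25}

A ∩ B ∩ C = {25}


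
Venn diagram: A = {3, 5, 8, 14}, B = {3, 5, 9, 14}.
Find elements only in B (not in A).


A = {3, 5, 8, 14}
B = {3, 5, 9, 14}
Region: only in B (not in A)
Elements: {9}

Elements only in B (not in A): {9}


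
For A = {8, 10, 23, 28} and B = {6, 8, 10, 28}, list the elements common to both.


A ∩ B = elements in both A and B
A = {8, 10, 23, 28}
B = {6, 8, 10, 28}
A ∩ B = {8, 10, 28}

A ∩ B = {8, 10, 28}


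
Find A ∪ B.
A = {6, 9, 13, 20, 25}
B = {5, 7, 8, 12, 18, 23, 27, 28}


A ∪ B = all elements in A or B (or both)
A = {6, 9, 13, 20, 25}
B = {5, 7, 8, 12, 18, 23, 27, 28}
A ∪ B = {5, 6, 7, 8, 9, 12, 13, 18, 20, 23, 25, 27, 28}

A ∪ B = {5, 6, 7, 8, 9, 12, 13, 18, 20, 23, 25, 27, 28}


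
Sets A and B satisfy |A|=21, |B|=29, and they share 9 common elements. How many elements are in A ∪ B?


|A ∪ B| = |A| + |B| - |A ∩ B|
= 21 + 29 - 9
= 41

|A ∪ B| = 41


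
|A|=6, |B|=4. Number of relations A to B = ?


A relation from A to B is any subset of A × B.
|A × B| = 6 × 4 = 24
# relations = 2^|A × B| = 2^24 = 16777216

Number of relations = 16777216


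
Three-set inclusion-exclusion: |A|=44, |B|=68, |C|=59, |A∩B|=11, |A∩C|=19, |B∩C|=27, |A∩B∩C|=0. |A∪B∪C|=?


|A∪B∪C| = |A|+|B|+|C| - |A∩B|-|A∩C|-|B∩C| + |A∩B∩C|
= 44+68+59 - 11-19-27 + 0
= 171 - 57 + 0
= 114

|A ∪ B ∪ C| = 114


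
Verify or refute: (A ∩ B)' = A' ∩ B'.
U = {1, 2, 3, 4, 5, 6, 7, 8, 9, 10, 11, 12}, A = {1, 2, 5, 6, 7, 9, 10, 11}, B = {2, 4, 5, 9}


LHS: A ∩ B = {2, 5, 9}
(A ∩ B)' = U \ (A ∩ B) = {1, 3, 4, 6, 7, 8, 10, 11, 12}
A' = {3, 4, 8, 12}, B' = {1, 3, 6, 7, 8, 10, 11, 12}
Claimed RHS: A' ∩ B' = {3, 8, 12}
Identity is INVALID: LHS = {1, 3, 4, 6, 7, 8, 10, 11, 12} but the RHS claimed here equals {3, 8, 12}. The correct form is (A ∩ B)' = A' ∪ B'.

Identity is invalid: (A ∩ B)' = {1, 3, 4, 6, 7, 8, 10, 11, 12} but A' ∩ B' = {3, 8, 12}. The correct De Morgan law is (A ∩ B)' = A' ∪ B'.


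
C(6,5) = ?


C(n,k) = n! / (k!(n-k)!)
C(6,5) = 6! / (5!1!)
= 6

C(6,5) = 6


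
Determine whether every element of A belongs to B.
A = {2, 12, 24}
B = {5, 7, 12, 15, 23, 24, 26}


A ⊆ B means every element of A is in B.
Elements in A not in B: {2}
So A ⊄ B.

No, A ⊄ B


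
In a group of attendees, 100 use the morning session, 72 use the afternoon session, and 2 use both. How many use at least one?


|A ∪ B| = |A| + |B| - |A ∩ B|
= 100 + 72 - 2
= 170

|A ∪ B| = 170


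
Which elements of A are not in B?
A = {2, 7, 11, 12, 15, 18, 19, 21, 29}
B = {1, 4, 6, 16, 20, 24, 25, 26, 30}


A \ B = elements in A but not in B
A = {2, 7, 11, 12, 15, 18, 19, 21, 29}
B = {1, 4, 6, 16, 20, 24, 25, 26, 30}
Remove from A any elements in B
A \ B = {2, 7, 11, 12, 15, 18, 19, 21, 29}

A \ B = {2, 7, 11, 12, 15, 18, 19, 21, 29}


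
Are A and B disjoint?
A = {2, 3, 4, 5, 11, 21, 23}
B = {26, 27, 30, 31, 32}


Disjoint means A ∩ B = ∅.
A ∩ B = ∅
A ∩ B = ∅, so A and B are disjoint.

Yes, A and B are disjoint


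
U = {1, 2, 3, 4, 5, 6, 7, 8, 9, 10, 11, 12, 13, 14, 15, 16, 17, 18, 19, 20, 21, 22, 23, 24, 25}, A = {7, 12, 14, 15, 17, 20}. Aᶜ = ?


Aᶜ = U \ A = elements in U but not in A
U = {1, 2, 3, 4, 5, 6, 7, 8, 9, 10, 11, 12, 13, 14, 15, 16, 17, 18, 19, 20, 21, 22, 23, 24, 25}
A = {7, 12, 14, 15, 17, 20}
Aᶜ = {1, 2, 3, 4, 5, 6, 8, 9, 10, 11, 13, 16, 18, 19, 21, 22, 23, 24, 25}

Aᶜ = {1, 2, 3, 4, 5, 6, 8, 9, 10, 11, 13, 16, 18, 19, 21, 22, 23, 24, 25}


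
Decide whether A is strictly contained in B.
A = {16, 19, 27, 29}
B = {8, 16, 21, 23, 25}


A ⊂ B requires: A ⊆ B AND A ≠ B.
A ⊆ B? No
A ⊄ B, so A is not a proper subset.

No, A is not a proper subset of B


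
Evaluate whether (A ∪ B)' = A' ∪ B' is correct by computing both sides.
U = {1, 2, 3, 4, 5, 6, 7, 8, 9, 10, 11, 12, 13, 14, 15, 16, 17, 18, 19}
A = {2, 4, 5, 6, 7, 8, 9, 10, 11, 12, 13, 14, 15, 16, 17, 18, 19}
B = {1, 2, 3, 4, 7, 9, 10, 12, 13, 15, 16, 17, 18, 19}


LHS: A ∪ B = {1, 2, 3, 4, 5, 6, 7, 8, 9, 10, 11, 12, 13, 14, 15, 16, 17, 18, 19}
(A ∪ B)' = U \ (A ∪ B) = ∅
A' = {1, 3}, B' = {5, 6, 8, 11, 14}
Claimed RHS: A' ∪ B' = {1, 3, 5, 6, 8, 11, 14}
Identity is INVALID: LHS = ∅ but the RHS claimed here equals {1, 3, 5, 6, 8, 11, 14}. The correct form is (A ∪ B)' = A' ∩ B'.

Identity is invalid: (A ∪ B)' = ∅ but A' ∪ B' = {1, 3, 5, 6, 8, 11, 14}. The correct De Morgan law is (A ∪ B)' = A' ∩ B'.


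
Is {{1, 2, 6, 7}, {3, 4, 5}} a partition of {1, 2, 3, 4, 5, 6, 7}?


A partition requires: (1) non-empty parts, (2) pairwise disjoint, (3) union = U
Parts: {1, 2, 6, 7}, {3, 4, 5}
Union of parts: {1, 2, 3, 4, 5, 6, 7}
U = {1, 2, 3, 4, 5, 6, 7}
All non-empty? True
Pairwise disjoint? True
Covers U? True

Yes, valid partition


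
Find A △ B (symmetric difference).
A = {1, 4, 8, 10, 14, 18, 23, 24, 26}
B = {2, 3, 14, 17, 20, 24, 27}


A △ B = (A \ B) ∪ (B \ A) = elements in exactly one of A or B
A \ B = {1, 4, 8, 10, 18, 23, 26}
B \ A = {2, 3, 17, 20, 27}
A △ B = {1, 2, 3, 4, 8, 10, 17, 18, 20, 23, 26, 27}

A △ B = {1, 2, 3, 4, 8, 10, 17, 18, 20, 23, 26, 27}


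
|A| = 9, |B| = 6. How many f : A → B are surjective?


n = |A| = 9, k = |B| = 6. Surjections via inclusion-exclusion:
S(n,k) = Σ(-1)^i × C(k,i) × (k-i)^n, i=0 to k
i=0: (-1)^0×C(6,0)×6^9 = 10077696
i=1: (-1)^1×C(6,1)×5^9 = -11718750
i=2: (-1)^2×C(6,2)×4^9 = 3932160
i=3: (-1)^3×C(6,3)×3^9 = -393660
i=4: (-1)^4×C(6,4)×2^9 = 7680
i=5: (-1)^5×C(6,5)×1^9 = -6
i=6: (-1)^6×C(6,6)×0^9 = 0
Total = 1905120

Number of surjections = 1905120


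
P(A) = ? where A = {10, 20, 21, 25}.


|A| = 4, so |P(A)| = 2^4 = 16
Enumerate subsets by cardinality (0 to 4):
∅, {10}, {20}, {21}, {25}, {10, 20}, {10, 21}, {10, 25}, {20, 21}, {20, 25}, {21, 25}, {10, 20, 21}, {10, 20, 25}, {10, 21, 25}, {20, 21, 25}, {10, 20, 21, 25}

P(A) has 16 subsets: ∅, {10}, {20}, {21}, {25}, {10, 20}, {10, 21}, {10, 25}, {20, 21}, {20, 25}, {21, 25}, {10, 20, 21}, {10, 20, 25}, {10, 21, 25}, {20, 21, 25}, {10, 20, 21, 25}


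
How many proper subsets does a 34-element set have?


Total subsets = 2^n = 2^34 = 17179869184
Proper subsets exclude the set itself: 2^n - 1
= 17179869184 - 1
= 17179869183

Number of proper subsets = 17179869183


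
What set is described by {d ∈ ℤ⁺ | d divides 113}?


Checking each candidate:
Condition: positive divisors of 113
Result = {1, 113}

{1, 113}


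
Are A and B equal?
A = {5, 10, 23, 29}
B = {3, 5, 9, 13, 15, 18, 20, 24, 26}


Two sets are equal iff they have exactly the same elements.
A = {5, 10, 23, 29}
B = {3, 5, 9, 13, 15, 18, 20, 24, 26}
Differences: {3, 9, 10, 13, 15, 18, 20, 23, 24, 26, 29}
A ≠ B

No, A ≠ B


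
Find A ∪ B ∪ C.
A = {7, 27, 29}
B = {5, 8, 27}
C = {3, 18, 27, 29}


A ∪ B = {5, 7, 8, 27, 29}
(A ∪ B) ∪ C = {3, 5, 7, 8, 18, 27, 29}

A ∪ B ∪ C = {3, 5, 7, 8, 18, 27, 29}


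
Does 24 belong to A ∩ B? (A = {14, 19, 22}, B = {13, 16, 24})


A = {14, 19, 22}, B = {13, 16, 24}
A ∩ B = elements in both A and B
A ∩ B = ∅
Checking if 24 ∈ A ∩ B
24 is not in A ∩ B → False

24 ∉ A ∩ B


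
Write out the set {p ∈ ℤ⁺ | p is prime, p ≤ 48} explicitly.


Checking each candidate:
Condition: primes ≤ 48
Result = {2, 3, 5, 7, 11, 13, 17, 19, 23, 29, 31, 37, 41, 43, 47}

{2, 3, 5, 7, 11, 13, 17, 19, 23, 29, 31, 37, 41, 43, 47}


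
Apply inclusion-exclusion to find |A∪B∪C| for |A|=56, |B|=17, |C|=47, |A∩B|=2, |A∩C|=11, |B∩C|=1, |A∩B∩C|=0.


|A∪B∪C| = |A|+|B|+|C| - |A∩B|-|A∩C|-|B∩C| + |A∩B∩C|
= 56+17+47 - 2-11-1 + 0
= 120 - 14 + 0
= 106

|A ∪ B ∪ C| = 106


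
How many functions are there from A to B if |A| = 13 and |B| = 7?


Each of |A| = 13 inputs maps to any of |B| = 7 outputs.
# functions = |B|^|A| = 7^13
= 96889010407

Number of functions = 96889010407


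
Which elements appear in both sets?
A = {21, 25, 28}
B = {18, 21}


A ∩ B = elements in both A and B
A = {21, 25, 28}
B = {18, 21}
A ∩ B = {21}

A ∩ B = {21}


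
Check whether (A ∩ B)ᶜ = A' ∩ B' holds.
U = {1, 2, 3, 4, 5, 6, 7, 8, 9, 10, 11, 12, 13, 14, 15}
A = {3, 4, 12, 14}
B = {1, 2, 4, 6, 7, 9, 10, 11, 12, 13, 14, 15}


LHS: A ∩ B = {4, 12, 14}
(A ∩ B)' = U \ (A ∩ B) = {1, 2, 3, 5, 6, 7, 8, 9, 10, 11, 13, 15}
A' = {1, 2, 5, 6, 7, 8, 9, 10, 11, 13, 15}, B' = {3, 5, 8}
Claimed RHS: A' ∩ B' = {5, 8}
Identity is INVALID: LHS = {1, 2, 3, 5, 6, 7, 8, 9, 10, 11, 13, 15} but the RHS claimed here equals {5, 8}. The correct form is (A ∩ B)' = A' ∪ B'.

Identity is invalid: (A ∩ B)' = {1, 2, 3, 5, 6, 7, 8, 9, 10, 11, 13, 15} but A' ∩ B' = {5, 8}. The correct De Morgan law is (A ∩ B)' = A' ∪ B'.


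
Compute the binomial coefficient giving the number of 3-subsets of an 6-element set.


C(n,k) = n! / (k!(n-k)!)
C(6,3) = 6! / (3!3!)
= 20

C(6,3) = 20


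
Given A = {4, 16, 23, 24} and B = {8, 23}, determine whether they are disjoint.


Disjoint means A ∩ B = ∅.
A ∩ B = {23}
A ∩ B ≠ ∅, so A and B are NOT disjoint.

No, A and B are not disjoint (A ∩ B = {23})


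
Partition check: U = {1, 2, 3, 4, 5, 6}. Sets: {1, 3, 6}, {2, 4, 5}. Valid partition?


A partition requires: (1) non-empty parts, (2) pairwise disjoint, (3) union = U
Parts: {1, 3, 6}, {2, 4, 5}
Union of parts: {1, 2, 3, 4, 5, 6}
U = {1, 2, 3, 4, 5, 6}
All non-empty? True
Pairwise disjoint? True
Covers U? True

Yes, valid partition


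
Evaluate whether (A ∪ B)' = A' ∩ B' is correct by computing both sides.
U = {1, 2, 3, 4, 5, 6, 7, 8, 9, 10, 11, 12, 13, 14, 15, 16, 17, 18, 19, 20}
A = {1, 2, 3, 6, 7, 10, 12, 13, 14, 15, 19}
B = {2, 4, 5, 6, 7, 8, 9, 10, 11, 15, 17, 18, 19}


LHS: A ∪ B = {1, 2, 3, 4, 5, 6, 7, 8, 9, 10, 11, 12, 13, 14, 15, 17, 18, 19}
(A ∪ B)' = U \ (A ∪ B) = {16, 20}
A' = {4, 5, 8, 9, 11, 16, 17, 18, 20}, B' = {1, 3, 12, 13, 14, 16, 20}
Claimed RHS: A' ∩ B' = {16, 20}
Identity is VALID: LHS = RHS = {16, 20} ✓

Identity is valid. (A ∪ B)' = A' ∩ B' = {16, 20}
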